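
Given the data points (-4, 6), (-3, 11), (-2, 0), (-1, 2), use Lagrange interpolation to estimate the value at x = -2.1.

Lagrange interpolation formula:
P(x) = Σ yᵢ × Lᵢ(x)
where Lᵢ(x) = Π_{j≠i} (x - xⱼ)/(xᵢ - xⱼ)

L_0(-2.1) = (-2.1 - (-3))/(-4 - (-3)) × (-2.1 - (-2))/(-4 - (-2)) × (-2.1 - (-1))/(-4 - (-1)) = -0.016500
L_1(-2.1) = (-2.1 - (-4))/(-3 - (-4)) × (-2.1 - (-2))/(-3 - (-2)) × (-2.1 - (-1))/(-3 - (-1)) = 0.104500
L_2(-2.1) = (-2.1 - (-4))/(-2 - (-4)) × (-2.1 - (-3))/(-2 - (-3)) × (-2.1 - (-1))/(-2 - (-1)) = 0.940500
L_3(-2.1) = (-2.1 - (-4))/(-1 - (-4)) × (-2.1 - (-3))/(-1 - (-3)) × (-2.1 - (-2))/(-1 - (-2)) = -0.028500

P(-2.1) = 6×L_0(-2.1) + 11×L_1(-2.1) + 0×L_2(-2.1) + 2×L_3(-2.1)
P(-2.1) = 0.993500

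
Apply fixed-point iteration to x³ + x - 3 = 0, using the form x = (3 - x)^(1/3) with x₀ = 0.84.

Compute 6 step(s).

Equation: x³ + x - 3 = 0
Fixed-point form: x = (3 - x)^(1/3)
x₀ = 0.84

x_1 = g(0.840000) = 1.292661
x_2 = g(1.292661) = 1.195198
x_3 = g(1.195198) = 1.217521
x_4 = g(1.217521) = 1.212481
x_5 = g(1.212481) = 1.213622
x_6 = g(1.213622) = 1.213364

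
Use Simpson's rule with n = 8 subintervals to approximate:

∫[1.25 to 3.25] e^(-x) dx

f(x) = e^(-x)
a = 1.25, b = 3.25, n = 8
h = (b - a)/n = 0.250000

Simpson's rule: (h/3)[f(x₀) + 4f(x₁) + 2f(x₂) + ... + f(xₙ)]

x_0 = 1.2500, f(x_0) = 0.286505, coefficient = 1
x_1 = 1.5000, f(x_1) = 0.223130, coefficient = 4
x_2 = 1.7500, f(x_2) = 0.173774, coefficient = 2
x_3 = 2.0000, f(x_3) = 0.135335, coefficient = 4
x_4 = 2.2500, f(x_4) = 0.105399, coefficient = 2
x_5 = 2.5000, f(x_5) = 0.082085, coefficient = 4
x_6 = 2.7500, f(x_6) = 0.063928, coefficient = 2
x_7 = 3.0000, f(x_7) = 0.049787, coefficient = 4
x_8 = 3.2500, f(x_8) = 0.038774, coefficient = 1

I ≈ (0.250000/3) × 2.972831 = 0.247736
Exact value: 0.247731
Error: 0.000005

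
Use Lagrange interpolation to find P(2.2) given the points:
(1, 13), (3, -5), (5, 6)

Lagrange interpolation formula:
P(x) = Σ yᵢ × Lᵢ(x)
where Lᵢ(x) = Π_{j≠i} (x - xⱼ)/(xᵢ - xⱼ)

L_0(2.2) = (2.2 - 3)/(1 - 3) × (2.2 - 5)/(1 - 5) = 0.280000
L_1(2.2) = (2.2 - 1)/(3 - 1) × (2.2 - 5)/(3 - 5) = 0.840000
L_2(2.2) = (2.2 - 1)/(5 - 1) × (2.2 - 3)/(5 - 3) = -0.120000

P(2.2) = 13×L_0(2.2) + (-5)×L_1(2.2) + 6×L_2(2.2)
P(2.2) = -1.280000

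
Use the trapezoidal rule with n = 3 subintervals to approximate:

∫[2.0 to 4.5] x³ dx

f(x) = x³
a = 2.0, b = 4.5, n = 3
h = (b - a)/n = 0.833333

Trapezoidal rule: (h/2)[f(x₀) + 2f(x₁) + 2f(x₂) + ... + f(xₙ)]

x_0 = 2.0000, f(x_0) = 8.000000, coefficient = 1
x_1 = 2.8333, f(x_1) = 22.745370, coefficient = 2
x_2 = 3.6667, f(x_2) = 49.296296, coefficient = 2
x_3 = 4.5000, f(x_3) = 91.125000, coefficient = 1

I ≈ (0.833333/2) × 243.208333 = 101.336806
Exact value: 98.515625
Error: 2.821181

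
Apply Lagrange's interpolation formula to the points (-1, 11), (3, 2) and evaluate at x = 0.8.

Lagrange interpolation formula:
P(x) = Σ yᵢ × Lᵢ(x)
where Lᵢ(x) = Π_{j≠i} (x - xⱼ)/(xᵢ - xⱼ)

L_0(0.8) = (0.8 - 3)/(-1 - 3) = 0.550000
L_1(0.8) = (0.8 - (-1))/(3 - (-1)) = 0.450000

P(0.8) = 11×L_0(0.8) + 2×L_1(0.8)
P(0.8) = 6.950000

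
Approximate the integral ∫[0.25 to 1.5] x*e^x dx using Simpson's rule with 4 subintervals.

f(x) = x*e^x
a = 0.25, b = 1.5, n = 4
h = (b - a)/n = 0.312500

Simpson's rule: (h/3)[f(x₀) + 4f(x₁) + 2f(x₂) + ... + f(xₙ)]

x_0 = 0.2500, f(x_0) = 0.321006, coefficient = 1
x_1 = 0.5625, f(x_1) = 0.987218, coefficient = 4
x_2 = 0.8750, f(x_2) = 2.099016, coefficient = 2
x_3 = 1.1875, f(x_3) = 3.893663, coefficient = 4
x_4 = 1.5000, f(x_4) = 6.722534, coefficient = 1

I ≈ (0.312500/3) × 30.765095 = 3.204697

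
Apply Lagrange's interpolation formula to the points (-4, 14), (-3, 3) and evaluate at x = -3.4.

Lagrange interpolation formula:
P(x) = Σ yᵢ × Lᵢ(x)
where Lᵢ(x) = Π_{j≠i} (x - xⱼ)/(xᵢ - xⱼ)

L_0(-3.4) = (-3.4 - (-3))/(-4 - (-3)) = 0.400000
L_1(-3.4) = (-3.4 - (-4))/(-3 - (-4)) = 0.600000

P(-3.4) = 14×L_0(-3.4) + 3×L_1(-3.4)
P(-3.4) = 7.400000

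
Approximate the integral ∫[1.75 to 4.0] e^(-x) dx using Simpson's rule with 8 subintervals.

f(x) = e^(-x)
a = 1.75, b = 4.0, n = 8
h = (b - a)/n = 0.281250

Simpson's rule: (h/3)[f(x₀) + 4f(x₁) + 2f(x₂) + ... + f(xₙ)]

x_0 = 1.7500, f(x_0) = 0.173774, coefficient = 1
x_1 = 2.0312, f(x_1) = 0.131171, coefficient = 4
x_2 = 2.3125, f(x_2) = 0.099013, coefficient = 2
x_3 = 2.5938, f(x_3) = 0.074739, coefficient = 4
x_4 = 2.8750, f(x_4) = 0.056416, coefficient = 2
x_5 = 3.1562, f(x_5) = 0.042585, coefficient = 4
x_6 = 3.4375, f(x_6) = 0.032145, coefficient = 2
x_7 = 3.7188, f(x_7) = 0.024264, coefficient = 4
x_8 = 4.0000, f(x_8) = 0.018316, coefficient = 1

I ≈ (0.281250/3) × 1.658279 = 0.155464
Exact value: 0.155458
Error: 0.000005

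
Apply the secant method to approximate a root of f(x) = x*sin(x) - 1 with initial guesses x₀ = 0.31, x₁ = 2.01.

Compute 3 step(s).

f(x) = x*sin(x) - 1
x₀ = 0.31, x₁ = 2.01

Secant formula: x_{n+1} = x_n - f(x_n)(x_n - x_{n-1})/(f(x_n) - f(x_{n-1}))

Iteration 1:
  f(0.310000) = -0.905432
  f(2.010000) = 0.819232
  x_2 = 2.010000 - 0.819232×(2.010000 - 0.310000)/(0.819232 - (-0.905432))
       = 1.202484
Iteration 2:
  f(2.010000) = 0.819232
  f(1.202484) = 0.121840
  x_3 = 1.202484 - 0.121840×(1.202484 - 2.010000)/(0.121840 - 0.819232)
       = 1.061403
Iteration 3:
  f(1.202484) = 0.121840
  f(1.061403) = -0.073352
  x_4 = 1.061403 - (-0.073352)×(1.061403 - 1.202484)/(-0.073352 - 0.121840)
       = 1.114420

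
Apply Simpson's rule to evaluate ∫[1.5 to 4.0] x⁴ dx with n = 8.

f(x) = x⁴
a = 1.5, b = 4.0, n = 8
h = (b - a)/n = 0.312500

Simpson's rule: (h/3)[f(x₀) + 4f(x₁) + 2f(x₂) + ... + f(xₙ)]

x_0 = 1.5000, f(x_0) = 5.062500, coefficient = 1
x_1 = 1.8125, f(x_1) = 10.792252, coefficient = 4
x_2 = 2.1250, f(x_2) = 20.390869, coefficient = 2
x_3 = 2.4375, f(x_3) = 35.300308, coefficient = 4
x_4 = 2.7500, f(x_4) = 57.191406, coefficient = 2
x_5 = 3.0625, f(x_5) = 87.963882, coefficient = 4
x_6 = 3.3750, f(x_6) = 129.746338, coefficient = 2
x_7 = 3.6875, f(x_7) = 184.896255, coefficient = 4
x_8 = 4.0000, f(x_8) = 256.000000, coefficient = 1

I ≈ (0.312500/3) × 1951.530518 = 203.284429
Exact value: 203.281250
Error: 0.003179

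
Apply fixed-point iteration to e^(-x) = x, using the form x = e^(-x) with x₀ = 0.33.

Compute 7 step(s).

Equation: e^(-x) = x
Fixed-point form: x = e^(-x)
x₀ = 0.33

x_1 = g(0.330000) = 0.718924
x_2 = g(0.718924) = 0.487276
x_3 = g(0.487276) = 0.614297
x_4 = g(0.614297) = 0.541021
x_5 = g(0.541021) = 0.582154
x_6 = g(0.582154) = 0.558694
x_7 = g(0.558694) = 0.571956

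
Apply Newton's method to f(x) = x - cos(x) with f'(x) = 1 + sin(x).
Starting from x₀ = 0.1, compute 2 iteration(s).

f(x) = x - cos(x)
f'(x) = 1 + sin(x)
x₀ = 0.1

Newton-Raphson formula: x_{n+1} = x_n - f(x_n)/f'(x_n)

Iteration 1:
  f(0.100000) = -0.895004
  f'(0.100000) = 1.099833
  x_1 = 0.100000 - (-0.895004)/1.099833 = 0.913763
Iteration 2:
  f(0.913763) = 0.302993
  f'(0.913763) = 1.791808
  x_2 = 0.913763 - 0.302993/1.791808 = 0.744664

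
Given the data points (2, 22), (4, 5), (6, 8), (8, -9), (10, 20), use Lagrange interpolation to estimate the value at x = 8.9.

Lagrange interpolation formula:
P(x) = Σ yᵢ × Lᵢ(x)
where Lᵢ(x) = Π_{j≠i} (x - xⱼ)/(xᵢ - xⱼ)

L_0(8.9) = (8.9 - 4)/(2 - 4) × (8.9 - 6)/(2 - 6) × (8.9 - 8)/(2 - 8) × (8.9 - 10)/(2 - 10) = -0.036635
L_1(8.9) = (8.9 - 2)/(4 - 2) × (8.9 - 6)/(4 - 6) × (8.9 - 8)/(4 - 8) × (8.9 - 10)/(4 - 10) = 0.206353
L_2(8.9) = (8.9 - 2)/(6 - 2) × (8.9 - 4)/(6 - 4) × (8.9 - 8)/(6 - 8) × (8.9 - 10)/(6 - 10) = -0.522998
L_3(8.9) = (8.9 - 2)/(8 - 2) × (8.9 - 4)/(8 - 4) × (8.9 - 6)/(8 - 6) × (8.9 - 10)/(8 - 10) = 1.123478
L_4(8.9) = (8.9 - 2)/(10 - 2) × (8.9 - 4)/(10 - 4) × (8.9 - 6)/(10 - 6) × (8.9 - 8)/(10 - 8) = 0.229802

P(8.9) = 22×L_0(8.9) + 5×L_1(8.9) + 8×L_2(8.9) + (-9)×L_3(8.9) + 20×L_4(8.9)
P(8.9) = -9.473452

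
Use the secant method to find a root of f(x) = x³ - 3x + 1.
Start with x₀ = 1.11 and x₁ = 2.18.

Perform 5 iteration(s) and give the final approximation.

f(x) = x³ - 3x + 1
x₀ = 1.11, x₁ = 2.18

Secant formula: x_{n+1} = x_n - f(x_n)(x_n - x_{n-1})/(f(x_n) - f(x_{n-1}))

Iteration 1:
  f(1.110000) = -0.962369
  f(2.180000) = 4.820232
  x_2 = 2.180000 - 4.820232×(2.180000 - 1.110000)/(4.820232 - (-0.962369))
       = 1.288075
Iteration 2:
  f(2.180000) = 4.820232
  f(1.288075) = -0.727132
  x_3 = 1.288075 - (-0.727132)×(1.288075 - 2.180000)/(-0.727132 - 4.820232)
       = 1.404986
Iteration 3:
  f(1.288075) = -0.727132
  f(1.404986) = -0.441537
  x_4 = 1.404986 - (-0.441537)×(1.404986 - 1.288075)/(-0.441537 - (-0.727132))
       = 1.585732
Iteration 4:
  f(1.404986) = -0.441537
  f(1.585732) = 0.230202
  x_5 = 1.585732 - 0.230202×(1.585732 - 1.404986)/(0.230202 - (-0.441537))
       = 1.523791
Iteration 5:
  f(1.585732) = 0.230202
  f(1.523791) = -0.033222
  x_6 = 1.523791 - (-0.033222)×(1.523791 - 1.585732)/(-0.033222 - 0.230202)
       = 1.531603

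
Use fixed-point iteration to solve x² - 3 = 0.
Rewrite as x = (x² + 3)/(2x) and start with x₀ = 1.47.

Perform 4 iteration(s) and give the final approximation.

Equation: x² - 3 = 0
Fixed-point form: x = (x² + 3)/(2x)
x₀ = 1.47

x_1 = g(1.470000) = 1.755408
x_2 = g(1.755408) = 1.732206
x_3 = g(1.732206) = 1.732051
x_4 = g(1.732051) = 1.732051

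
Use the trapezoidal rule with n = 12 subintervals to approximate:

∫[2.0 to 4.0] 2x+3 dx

f(x) = 2x+3
a = 2.0, b = 4.0, n = 12
h = (b - a)/n = 0.166667

Trapezoidal rule: (h/2)[f(x₀) + 2f(x₁) + 2f(x₂) + ... + f(xₙ)]

x_0 = 2.0000, f(x_0) = 7.000000, coefficient = 1
x_1 = 2.1667, f(x_1) = 7.333333, coefficient = 2
x_2 = 2.3333, f(x_2) = 7.666667, coefficient = 2
x_3 = 2.5000, f(x_3) = 8.000000, coefficient = 2
x_4 = 2.6667, f(x_4) = 8.333333, coefficient = 2
x_5 = 2.8333, f(x_5) = 8.666667, coefficient = 2
x_6 = 3.0000, f(x_6) = 9.000000, coefficient = 2
x_7 = 3.1667, f(x_7) = 9.333333, coefficient = 2
x_8 = 3.3333, f(x_8) = 9.666667, coefficient = 2
x_9 = 3.5000, f(x_9) = 10.000000, coefficient = 2
x_10 = 3.6667, f(x_10) = 10.333333, coefficient = 2
x_11 = 3.8333, f(x_11) = 10.666667, coefficient = 2
x_12 = 4.0000, f(x_12) = 11.000000, coefficient = 1

I ≈ (0.166667/2) × 216.000000 = 18.000000
Exact value: 18.000000
Error: 0.000000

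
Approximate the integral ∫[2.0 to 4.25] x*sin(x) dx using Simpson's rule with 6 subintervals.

f(x) = x*sin(x)
a = 2.0, b = 4.25, n = 6
h = (b - a)/n = 0.375000

Simpson's rule: (h/3)[f(x₀) + 4f(x₁) + 2f(x₂) + ... + f(xₙ)]

x_0 = 2.0000, f(x_0) = 1.818595, coefficient = 1
x_1 = 2.3750, f(x_1) = 1.647502, coefficient = 4
x_2 = 2.7500, f(x_2) = 1.049568, coefficient = 2
x_3 = 3.1250, f(x_3) = 0.051850, coefficient = 4
x_4 = 3.5000, f(x_4) = -1.227741, coefficient = 2
x_5 = 3.8750, f(x_5) = -2.593944, coefficient = 4
x_6 = 4.2500, f(x_6) = -3.803705, coefficient = 1

I ≈ (0.375000/3) × -5.919825 = -0.739978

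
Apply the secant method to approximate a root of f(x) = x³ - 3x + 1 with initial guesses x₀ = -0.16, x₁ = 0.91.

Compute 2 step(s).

f(x) = x³ - 3x + 1
x₀ = -0.16, x₁ = 0.91

Secant formula: x_{n+1} = x_n - f(x_n)(x_n - x_{n-1})/(f(x_n) - f(x_{n-1}))

Iteration 1:
  f(-0.160000) = 1.475904
  f(0.910000) = -0.976429
  x_2 = 0.910000 - (-0.976429)×(0.910000 - (-0.160000))/(-0.976429 - 1.475904)
       = 0.483965
Iteration 2:
  f(0.910000) = -0.976429
  f(0.483965) = -0.338540
  x_3 = 0.483965 - (-0.338540)×(0.483965 - 0.910000)/(-0.338540 - (-0.976429))
       = 0.257860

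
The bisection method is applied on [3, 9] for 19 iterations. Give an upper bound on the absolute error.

Bisection error bound: |error| ≤ (b-a)/2^n
|error| ≤ (9 - 3)/2^19 = 6/2^19
|error| ≤ 0.0000114441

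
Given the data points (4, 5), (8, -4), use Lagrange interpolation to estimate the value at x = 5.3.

Lagrange interpolation formula:
P(x) = Σ yᵢ × Lᵢ(x)
where Lᵢ(x) = Π_{j≠i} (x - xⱼ)/(xᵢ - xⱼ)

L_0(5.3) = (5.3 - 8)/(4 - 8) = 0.675000
L_1(5.3) = (5.3 - 4)/(8 - 4) = 0.325000

P(5.3) = 5×L_0(5.3) + (-4)×L_1(5.3)
P(5.3) = 2.075000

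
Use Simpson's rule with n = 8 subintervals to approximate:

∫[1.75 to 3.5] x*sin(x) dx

f(x) = x*sin(x)
a = 1.75, b = 3.5, n = 8
h = (b - a)/n = 0.218750

Simpson's rule: (h/3)[f(x₀) + 4f(x₁) + 2f(x₂) + ... + f(xₙ)]

x_0 = 1.7500, f(x_0) = 1.721975, coefficient = 1
x_1 = 1.9688, f(x_1) = 1.814904, coefficient = 4
x_2 = 2.1875, f(x_2) = 1.784539, coefficient = 2
x_3 = 2.4062, f(x_3) = 1.614212, coefficient = 4
x_4 = 2.6250, f(x_4) = 1.296541, coefficient = 2
x_5 = 2.8438, f(x_5) = 0.834523, coefficient = 4
x_6 = 3.0625, f(x_6) = 0.241969, coefficient = 2
x_7 = 3.2812, f(x_7) = -0.456762, coefficient = 4
x_8 = 3.5000, f(x_8) = -1.227741, coefficient = 1

I ≈ (0.218750/3) × 22.367835 = 1.630988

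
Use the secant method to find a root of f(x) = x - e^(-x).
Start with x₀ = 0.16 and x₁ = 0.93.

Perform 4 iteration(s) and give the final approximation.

f(x) = x - e^(-x)
x₀ = 0.16, x₁ = 0.93

Secant formula: x_{n+1} = x_n - f(x_n)(x_n - x_{n-1})/(f(x_n) - f(x_{n-1}))

Iteration 1:
  f(0.160000) = -0.692144
  f(0.930000) = 0.535446
  x_2 = 0.930000 - 0.535446×(0.930000 - 0.160000)/(0.535446 - (-0.692144))
       = 0.594144
Iteration 2:
  f(0.930000) = 0.535446
  f(0.594144) = 0.042109
  x_3 = 0.594144 - 0.042109×(0.594144 - 0.930000)/(0.042109 - 0.535446)
       = 0.565477
Iteration 3:
  f(0.594144) = 0.042109
  f(0.565477) = -0.002612
  x_4 = 0.565477 - (-0.002612)×(0.565477 - 0.594144)/(-0.002612 - 0.042109)
       = 0.567151
Iteration 4:
  f(0.565477) = -0.002612
  f(0.567151) = 0.000013
  x_5 = 0.567151 - 0.000013×(0.567151 - 0.565477)/(0.000013 - (-0.002612))
       = 0.567143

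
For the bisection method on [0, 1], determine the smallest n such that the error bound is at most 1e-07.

We need (b-a)/2^n ≤ 1e-07
(1 - 0)/2^n ≤ 1e-07
1/2^n ≤ 1e-07
2^n ≥ 10000000
n ≥ log₂(10000000) = 23.25
n ≥ 24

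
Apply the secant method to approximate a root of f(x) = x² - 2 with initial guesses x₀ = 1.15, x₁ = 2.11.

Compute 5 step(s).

f(x) = x² - 2
x₀ = 1.15, x₁ = 2.11

Secant formula: x_{n+1} = x_n - f(x_n)(x_n - x_{n-1})/(f(x_n) - f(x_{n-1}))

Iteration 1:
  f(1.150000) = -0.677500
  f(2.110000) = 2.452100
  x_2 = 2.110000 - 2.452100×(2.110000 - 1.150000)/(2.452100 - (-0.677500))
       = 1.357822
Iteration 2:
  f(2.110000) = 2.452100
  f(1.357822) = -0.156319
  x_3 = 1.357822 - (-0.156319)×(1.357822 - 2.110000)/(-0.156319 - 2.452100)
       = 1.402899
Iteration 3:
  f(1.357822) = -0.156319
  f(1.402899) = -0.031874
  x_4 = 1.402899 - (-0.031874)×(1.402899 - 1.357822)/(-0.031874 - (-0.156319))
       = 1.414445
Iteration 4:
  f(1.402899) = -0.031874
  f(1.414445) = 0.000654
  x_5 = 1.414445 - 0.000654×(1.414445 - 1.402899)/(0.000654 - (-0.031874))
       = 1.414213
Iteration 5:
  f(1.414445) = 0.000654
  f(1.414213) = -0.000003
  x_6 = 1.414213 - (-0.000003)×(1.414213 - 1.414445)/(-0.000003 - 0.000654)
       = 1.414214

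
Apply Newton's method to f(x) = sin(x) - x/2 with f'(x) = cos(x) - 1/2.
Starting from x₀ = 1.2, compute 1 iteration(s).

f(x) = sin(x) - x/2
f'(x) = cos(x) - 1/2
x₀ = 1.2

Newton-Raphson formula: x_{n+1} = x_n - f(x_n)/f'(x_n)

Iteration 1:
  f(1.200000) = 0.332039
  f'(1.200000) = -0.137642
  x_1 = 1.200000 - 0.332039/(-0.137642) = 3.612334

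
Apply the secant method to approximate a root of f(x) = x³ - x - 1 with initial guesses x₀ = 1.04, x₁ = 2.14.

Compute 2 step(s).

f(x) = x³ - x - 1
x₀ = 1.04, x₁ = 2.14

Secant formula: x_{n+1} = x_n - f(x_n)(x_n - x_{n-1})/(f(x_n) - f(x_{n-1}))

Iteration 1:
  f(1.040000) = -0.915136
  f(2.140000) = 6.660344
  x_2 = 2.140000 - 6.660344×(2.140000 - 1.040000)/(6.660344 - (-0.915136))
       = 1.172883
Iteration 2:
  f(2.140000) = 6.660344
  f(1.172883) = -0.559402
  x_3 = 1.172883 - (-0.559402)×(1.172883 - 2.140000)/(-0.559402 - 6.660344)
       = 1.247817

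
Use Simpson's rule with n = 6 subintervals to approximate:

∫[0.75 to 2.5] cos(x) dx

f(x) = cos(x)
a = 0.75, b = 2.5, n = 6
h = (b - a)/n = 0.291667

Simpson's rule: (h/3)[f(x₀) + 4f(x₁) + 2f(x₂) + ... + f(xₙ)]

x_0 = 0.7500, f(x_0) = 0.731689, coefficient = 1
x_1 = 1.0417, f(x_1) = 0.504782, coefficient = 4
x_2 = 1.3333, f(x_2) = 0.235238, coefficient = 2
x_3 = 1.6250, f(x_3) = -0.054177, coefficient = 4
x_4 = 1.9167, f(x_4) = -0.339016, coefficient = 2
x_5 = 2.2083, f(x_5) = -0.595218, coefficient = 4
x_6 = 2.5000, f(x_6) = -0.801144, coefficient = 1

I ≈ (0.291667/3) × -0.855463 = -0.083170
Exact value: -0.083167
Error: 0.000003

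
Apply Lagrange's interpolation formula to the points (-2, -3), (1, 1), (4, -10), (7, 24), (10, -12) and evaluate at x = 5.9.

Lagrange interpolation formula:
P(x) = Σ yᵢ × Lᵢ(x)
where Lᵢ(x) = Π_{j≠i} (x - xⱼ)/(xᵢ - xⱼ)

L_0(5.9) = (5.9 - 1)/(-2 - 1) × (5.9 - 4)/(-2 - 4) × (5.9 - 7)/(-2 - 7) × (5.9 - 10)/(-2 - 10) = 0.021599
L_1(5.9) = (5.9 - (-2))/(1 - (-2)) × (5.9 - 4)/(1 - 4) × (5.9 - 7)/(1 - 7) × (5.9 - 10)/(1 - 10) = -0.139290
L_2(5.9) = (5.9 - (-2))/(4 - (-2)) × (5.9 - 1)/(4 - 1) × (5.9 - 7)/(4 - 7) × (5.9 - 10)/(4 - 10) = 0.538834
L_3(5.9) = (5.9 - (-2))/(7 - (-2)) × (5.9 - 1)/(7 - 1) × (5.9 - 4)/(7 - 4) × (5.9 - 10)/(7 - 10) = 0.620475
L_4(5.9) = (5.9 - (-2))/(10 - (-2)) × (5.9 - 1)/(10 - 1) × (5.9 - 4)/(10 - 4) × (5.9 - 7)/(10 - 7) = -0.041617

P(5.9) = (-3)×L_0(5.9) + 1×L_1(5.9) + (-10)×L_2(5.9) + 24×L_3(5.9) + (-12)×L_4(5.9)
P(5.9) = 9.798386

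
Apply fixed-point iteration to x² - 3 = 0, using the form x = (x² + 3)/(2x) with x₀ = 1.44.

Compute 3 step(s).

Equation: x² - 3 = 0
Fixed-point form: x = (x² + 3)/(2x)
x₀ = 1.44

x_1 = g(1.440000) = 1.761667
x_2 = g(1.761667) = 1.732300
x_3 = g(1.732300) = 1.732051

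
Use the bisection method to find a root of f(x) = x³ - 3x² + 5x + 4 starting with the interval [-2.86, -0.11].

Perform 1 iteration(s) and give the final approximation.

f(x) = x³ - 3x² + 5x + 4
Initial interval: [-2.86, -0.11]

Iteration 1:
  c_1 = (-2.860000 + (-0.110000))/2 = -1.485000
  f(c_1) = f(-1.485000) = -13.315434
  f(a) × f(c) ≥ 0, new interval: [-1.485000, -0.110000]

After 1 iteration(s), the approximation is c_1 = -1.485000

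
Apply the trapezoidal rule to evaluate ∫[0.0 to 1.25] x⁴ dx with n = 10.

f(x) = x⁴
a = 0.0, b = 1.25, n = 10
h = (b - a)/n = 0.125000

Trapezoidal rule: (h/2)[f(x₀) + 2f(x₁) + 2f(x₂) + ... + f(xₙ)]

x_0 = 0.0000, f(x_0) = 0.000000, coefficient = 1
x_1 = 0.1250, f(x_1) = 0.000244, coefficient = 2
x_2 = 0.2500, f(x_2) = 0.003906, coefficient = 2
x_3 = 0.3750, f(x_3) = 0.019775, coefficient = 2
x_4 = 0.5000, f(x_4) = 0.062500, coefficient = 2
x_5 = 0.6250, f(x_5) = 0.152588, coefficient = 2
x_6 = 0.7500, f(x_6) = 0.316406, coefficient = 2
x_7 = 0.8750, f(x_7) = 0.586182, coefficient = 2
x_8 = 1.0000, f(x_8) = 1.000000, coefficient = 2
x_9 = 1.1250, f(x_9) = 1.601807, coefficient = 2
x_10 = 1.2500, f(x_10) = 2.441406, coefficient = 1

I ≈ (0.125000/2) × 9.928223 = 0.620514
Exact value: 0.610352
Error: 0.010162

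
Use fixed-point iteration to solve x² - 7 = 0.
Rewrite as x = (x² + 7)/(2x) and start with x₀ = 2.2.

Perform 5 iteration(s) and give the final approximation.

Equation: x² - 7 = 0
Fixed-point form: x = (x² + 7)/(2x)
x₀ = 2.2

x_1 = g(2.200000) = 2.690909
x_2 = g(2.690909) = 2.646130
x_3 = g(2.646130) = 2.645751
x_4 = g(2.645751) = 2.645751
x_5 = g(2.645751) = 2.645751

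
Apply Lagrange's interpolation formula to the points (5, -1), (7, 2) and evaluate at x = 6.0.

Lagrange interpolation formula:
P(x) = Σ yᵢ × Lᵢ(x)
where Lᵢ(x) = Π_{j≠i} (x - xⱼ)/(xᵢ - xⱼ)

L_0(6.0) = (6.0 - 7)/(5 - 7) = 0.500000
L_1(6.0) = (6.0 - 5)/(7 - 5) = 0.500000

P(6.0) = (-1)×L_0(6.0) + 2×L_1(6.0)
P(6.0) = 0.500000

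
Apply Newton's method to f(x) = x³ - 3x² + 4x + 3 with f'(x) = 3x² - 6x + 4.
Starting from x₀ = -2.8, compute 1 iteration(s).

f(x) = x³ - 3x² + 4x + 3
f'(x) = 3x² - 6x + 4
x₀ = -2.8

Newton-Raphson formula: x_{n+1} = x_n - f(x_n)/f'(x_n)

Iteration 1:
  f(-2.800000) = -53.672000
  f'(-2.800000) = 44.320000
  x_1 = -2.800000 - (-53.672000)/44.320000 = -1.588989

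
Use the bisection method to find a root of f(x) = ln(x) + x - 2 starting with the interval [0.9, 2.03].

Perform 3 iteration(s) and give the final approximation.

f(x) = ln(x) + x - 2
Initial interval: [0.9, 2.03]

Iteration 1:
  c_1 = (0.900000 + 2.030000)/2 = 1.465000
  f(c_1) = f(1.465000) = -0.153145
  f(a) × f(c) ≥ 0, new interval: [1.465000, 2.030000]
Iteration 2:
  c_2 = (1.465000 + 2.030000)/2 = 1.747500
  f(c_2) = f(1.747500) = 0.305686
  f(a) × f(c) < 0, new interval: [1.465000, 1.747500]
Iteration 3:
  c_3 = (1.465000 + 1.747500)/2 = 1.606250
  f(c_3) = f(1.606250) = 0.080152
  f(a) × f(c) < 0, new interval: [1.465000, 1.606250]

After 3 iteration(s), the approximation is c_3 = 1.606250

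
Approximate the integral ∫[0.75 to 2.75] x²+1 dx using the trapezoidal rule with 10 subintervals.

f(x) = x²+1
a = 0.75, b = 2.75, n = 10
h = (b - a)/n = 0.200000

Trapezoidal rule: (h/2)[f(x₀) + 2f(x₁) + 2f(x₂) + ... + f(xₙ)]

x_0 = 0.7500, f(x_0) = 1.562500, coefficient = 1
x_1 = 0.9500, f(x_1) = 1.902500, coefficient = 2
x_2 = 1.1500, f(x_2) = 2.322500, coefficient = 2
x_3 = 1.3500, f(x_3) = 2.822500, coefficient = 2
x_4 = 1.5500, f(x_4) = 3.402500, coefficient = 2
x_5 = 1.7500, f(x_5) = 4.062500, coefficient = 2
x_6 = 1.9500, f(x_6) = 4.802500, coefficient = 2
x_7 = 2.1500, f(x_7) = 5.622500, coefficient = 2
x_8 = 2.3500, f(x_8) = 6.522500, coefficient = 2
x_9 = 2.5500, f(x_9) = 7.502500, coefficient = 2
x_10 = 2.7500, f(x_10) = 8.562500, coefficient = 1

I ≈ (0.200000/2) × 88.050000 = 8.805000
Exact value: 8.791667
Error: 0.013333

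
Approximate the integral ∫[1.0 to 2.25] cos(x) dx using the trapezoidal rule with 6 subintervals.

f(x) = cos(x)
a = 1.0, b = 2.25, n = 6
h = (b - a)/n = 0.208333

Trapezoidal rule: (h/2)[f(x₀) + 2f(x₁) + 2f(x₂) + ... + f(xₙ)]

x_0 = 1.0000, f(x_0) = 0.540302, coefficient = 1
x_1 = 1.2083, f(x_1) = 0.354578, coefficient = 2
x_2 = 1.4167, f(x_2) = 0.153520, coefficient = 2
x_3 = 1.6250, f(x_3) = -0.054177, coefficient = 2
x_4 = 1.8333, f(x_4) = -0.259531, coefficient = 2
x_5 = 2.0417, f(x_5) = -0.453662, coefficient = 2
x_6 = 2.2500, f(x_6) = -0.628174, coefficient = 1

I ≈ (0.208333/2) × -0.606416 = -0.063168
Exact value: -0.063398
Error: 0.000229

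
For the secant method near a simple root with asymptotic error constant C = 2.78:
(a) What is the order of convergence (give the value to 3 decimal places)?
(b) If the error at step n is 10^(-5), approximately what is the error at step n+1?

(a) Secant method has superlinear convergence with order φ = (1+√5)/2 ≈ 1.618.
    This means |e_{n+1}| ≈ C|e_n|^1.618.

(b) With |e_n| = 10^(-5) and C = 2.78:
    |e_{n+1}| ≈ 2.78 × (10^(-5))^1.618 = 2.78 × 10^(-8.09)

(a) ≈ 1.618 (golden ratio); (b) |e_{n+1}| ≈ 2.259e-08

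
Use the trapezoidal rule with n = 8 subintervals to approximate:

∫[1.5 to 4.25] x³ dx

f(x) = x³
a = 1.5, b = 4.25, n = 8
h = (b - a)/n = 0.343750

Trapezoidal rule: (h/2)[f(x₀) + 2f(x₁) + 2f(x₂) + ... + f(xₙ)]

x_0 = 1.5000, f(x_0) = 3.375000, coefficient = 1
x_1 = 1.8438, f(x_1) = 6.267670, coefficient = 2
x_2 = 2.1875, f(x_2) = 10.467529, coefficient = 2
x_3 = 2.5312, f(x_3) = 16.218292, coefficient = 2
x_4 = 2.8750, f(x_4) = 23.763672, coefficient = 2
x_5 = 3.2188, f(x_5) = 33.347382, coefficient = 2
x_6 = 3.5625, f(x_6) = 45.213135, coefficient = 2
x_7 = 3.9062, f(x_7) = 59.604645, coefficient = 2
x_8 = 4.2500, f(x_8) = 76.765625, coefficient = 1

I ≈ (0.343750/2) × 469.905273 = 80.764969
Exact value: 80.297852
Error: 0.467117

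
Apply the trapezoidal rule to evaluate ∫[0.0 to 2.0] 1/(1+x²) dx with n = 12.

f(x) = 1/(1+x²)
a = 0.0, b = 2.0, n = 12
h = (b - a)/n = 0.166667

Trapezoidal rule: (h/2)[f(x₀) + 2f(x₁) + 2f(x₂) + ... + f(xₙ)]

x_0 = 0.0000, f(x_0) = 1.000000, coefficient = 1
x_1 = 0.1667, f(x_1) = 0.972973, coefficient = 2
x_2 = 0.3333, f(x_2) = 0.900000, coefficient = 2
x_3 = 0.5000, f(x_3) = 0.800000, coefficient = 2
x_4 = 0.6667, f(x_4) = 0.692308, coefficient = 2
x_5 = 0.8333, f(x_5) = 0.590164, coefficient = 2
x_6 = 1.0000, f(x_6) = 0.500000, coefficient = 2
x_7 = 1.1667, f(x_7) = 0.423529, coefficient = 2
x_8 = 1.3333, f(x_8) = 0.360000, coefficient = 2
x_9 = 1.5000, f(x_9) = 0.307692, coefficient = 2
x_10 = 1.6667, f(x_10) = 0.264706, coefficient = 2
x_11 = 1.8333, f(x_11) = 0.229299, coefficient = 2
x_12 = 2.0000, f(x_12) = 0.200000, coefficient = 1

I ≈ (0.166667/2) × 13.281343 = 1.106779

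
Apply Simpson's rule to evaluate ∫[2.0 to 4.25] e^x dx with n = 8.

f(x) = e^x
a = 2.0, b = 4.25, n = 8
h = (b - a)/n = 0.281250

Simpson's rule: (h/3)[f(x₀) + 4f(x₁) + 2f(x₂) + ... + f(xₙ)]

x_0 = 2.0000, f(x_0) = 7.389056, coefficient = 1
x_1 = 2.2812, f(x_1) = 9.788909, coefficient = 4
x_2 = 2.5625, f(x_2) = 12.968197, coefficient = 2
x_3 = 2.8438, f(x_3) = 17.180070, coefficient = 4
x_4 = 3.1250, f(x_4) = 22.759895, coefficient = 2
x_5 = 3.4062, f(x_5) = 30.151962, coefficient = 4
x_6 = 3.6875, f(x_6) = 39.944860, coefficient = 2
x_7 = 3.9688, f(x_7) = 52.918342, coefficient = 4
x_8 = 4.2500, f(x_8) = 70.105412, coefficient = 1

I ≈ (0.281250/3) × 668.997504 = 62.718516
Exact value: 62.716356
Error: 0.002160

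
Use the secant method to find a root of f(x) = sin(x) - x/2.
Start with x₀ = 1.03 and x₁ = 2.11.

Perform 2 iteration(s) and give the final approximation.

f(x) = sin(x) - x/2
x₀ = 1.03, x₁ = 2.11

Secant formula: x_{n+1} = x_n - f(x_n)(x_n - x_{n-1})/(f(x_n) - f(x_{n-1}))

Iteration 1:
  f(1.030000) = 0.342299
  f(2.110000) = -0.196882
  x_2 = 2.110000 - (-0.196882)×(2.110000 - 1.030000)/(-0.196882 - 0.342299)
       = 1.715638
Iteration 2:
  f(2.110000) = -0.196882
  f(1.715638) = 0.131710
  x_3 = 1.715638 - 0.131710×(1.715638 - 2.110000)/(0.131710 - (-0.196882))
       = 1.873710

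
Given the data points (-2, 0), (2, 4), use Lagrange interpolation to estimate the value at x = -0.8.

Lagrange interpolation formula:
P(x) = Σ yᵢ × Lᵢ(x)
where Lᵢ(x) = Π_{j≠i} (x - xⱼ)/(xᵢ - xⱼ)

L_0(-0.8) = (-0.8 - 2)/(-2 - 2) = 0.700000
L_1(-0.8) = (-0.8 - (-2))/(2 - (-2)) = 0.300000

P(-0.8) = 0×L_0(-0.8) + 4×L_1(-0.8)
P(-0.8) = 1.200000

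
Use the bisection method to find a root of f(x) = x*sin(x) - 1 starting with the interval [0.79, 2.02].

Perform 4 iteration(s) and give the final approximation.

f(x) = x*sin(x) - 1
Initial interval: [0.79, 2.02]

Iteration 1:
  c_1 = (0.790000 + 2.020000)/2 = 1.405000
  f(c_1) = f(1.405000) = 0.385734
  f(a) × f(c) < 0, new interval: [0.790000, 1.405000]
Iteration 2:
  c_2 = (0.790000 + 1.405000)/2 = 1.097500
  f(c_2) = f(1.097500) = -0.023148
  f(a) × f(c) ≥ 0, new interval: [1.097500, 1.405000]
Iteration 3:
  c_3 = (1.097500 + 1.405000)/2 = 1.251250
  f(c_3) = f(1.251250) = 0.187909
  f(a) × f(c) < 0, new interval: [1.097500, 1.251250]
Iteration 4:
  c_4 = (1.097500 + 1.251250)/2 = 1.174375
  f(c_4) = f(1.174375) = 0.083301
  f(a) × f(c) < 0, new interval: [1.097500, 1.174375]

After 4 iteration(s), the approximation is c_4 = 1.174375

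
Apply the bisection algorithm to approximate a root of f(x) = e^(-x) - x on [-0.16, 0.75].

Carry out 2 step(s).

f(x) = e^(-x) - x
Initial interval: [-0.16, 0.75]

Iteration 1:
  c_1 = (-0.160000 + 0.750000)/2 = 0.295000
  f(c_1) = f(0.295000) = 0.449532
  f(a) × f(c) ≥ 0, new interval: [0.295000, 0.750000]
Iteration 2:
  c_2 = (0.295000 + 0.750000)/2 = 0.522500
  f(c_2) = f(0.522500) = 0.070536
  f(a) × f(c) ≥ 0, new interval: [0.522500, 0.750000]

After 2 iteration(s), the approximation is c_2 = 0.522500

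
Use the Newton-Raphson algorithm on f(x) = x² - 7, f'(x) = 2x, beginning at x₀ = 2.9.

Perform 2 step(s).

f(x) = x² - 7
f'(x) = 2x
x₀ = 2.9

Newton-Raphson formula: x_{n+1} = x_n - f(x_n)/f'(x_n)

Iteration 1:
  f(2.900000) = 1.410000
  f'(2.900000) = 5.800000
  x_1 = 2.900000 - 1.410000/5.800000 = 2.656897
Iteration 2:
  f(2.656897) = 0.059099
  f'(2.656897) = 5.313793
  x_2 = 2.656897 - 0.059099/5.313793 = 2.645775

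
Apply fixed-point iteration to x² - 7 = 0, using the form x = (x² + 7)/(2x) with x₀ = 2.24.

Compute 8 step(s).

Equation: x² - 7 = 0
Fixed-point form: x = (x² + 7)/(2x)
x₀ = 2.24

x_1 = g(2.240000) = 2.682500
x_2 = g(2.682500) = 2.646003
x_3 = g(2.646003) = 2.645751
x_4 = g(2.645751) = 2.645751
x_5 = g(2.645751) = 2.645751
x_6 = g(2.645751) = 2.645751
x_7 = g(2.645751) = 2.645751
x_8 = g(2.645751) = 2.645751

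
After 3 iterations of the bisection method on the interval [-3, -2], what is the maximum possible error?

Bisection error bound: |error| ≤ (b-a)/2^n
|error| ≤ (-2 - (-3))/2^3 = 1/2^3
|error| ≤ 0.1250000000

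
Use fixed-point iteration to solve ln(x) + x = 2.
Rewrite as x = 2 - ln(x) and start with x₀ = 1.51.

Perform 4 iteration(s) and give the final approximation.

Equation: ln(x) + x = 2
Fixed-point form: x = 2 - ln(x)
x₀ = 1.51

x_1 = g(1.510000) = 1.587890
x_2 = g(1.587890) = 1.537594
x_3 = g(1.537594) = 1.569781
x_4 = g(1.569781) = 1.549064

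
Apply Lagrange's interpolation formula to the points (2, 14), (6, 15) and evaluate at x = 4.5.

Lagrange interpolation formula:
P(x) = Σ yᵢ × Lᵢ(x)
where Lᵢ(x) = Π_{j≠i} (x - xⱼ)/(xᵢ - xⱼ)

L_0(4.5) = (4.5 - 6)/(2 - 6) = 0.375000
L_1(4.5) = (4.5 - 2)/(6 - 2) = 0.625000

P(4.5) = 14×L_0(4.5) + 15×L_1(4.5)
P(4.5) = 14.625000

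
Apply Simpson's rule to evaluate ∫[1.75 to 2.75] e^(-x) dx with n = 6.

f(x) = e^(-x)
a = 1.75, b = 2.75, n = 6
h = (b - a)/n = 0.166667

Simpson's rule: (h/3)[f(x₀) + 4f(x₁) + 2f(x₂) + ... + f(xₙ)]

x_0 = 1.7500, f(x_0) = 0.173774, coefficient = 1
x_1 = 1.9167, f(x_1) = 0.147096, coefficient = 4
x_2 = 2.0833, f(x_2) = 0.124514, coefficient = 2
x_3 = 2.2500, f(x_3) = 0.105399, coefficient = 4
x_4 = 2.4167, f(x_4) = 0.089219, coefficient = 2
x_5 = 2.5833, f(x_5) = 0.075522, coefficient = 4
x_6 = 2.7500, f(x_6) = 0.063928, coefficient = 1

I ≈ (0.166667/3) × 1.977238 = 0.109847
Exact value: 0.109846
Error: 0.000000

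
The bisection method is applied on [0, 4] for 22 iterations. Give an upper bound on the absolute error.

Bisection error bound: |error| ≤ (b-a)/2^n
|error| ≤ (4 - 0)/2^22 = 4/2^22
|error| ≤ 0.0000009537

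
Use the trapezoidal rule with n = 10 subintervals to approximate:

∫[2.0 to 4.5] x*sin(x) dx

f(x) = x*sin(x)
a = 2.0, b = 4.5, n = 10
h = (b - a)/n = 0.250000

Trapezoidal rule: (h/2)[f(x₀) + 2f(x₁) + 2f(x₂) + ... + f(xₙ)]

x_0 = 2.0000, f(x_0) = 1.818595, coefficient = 1
x_1 = 2.2500, f(x_1) = 1.750665, coefficient = 2
x_2 = 2.5000, f(x_2) = 1.496180, coefficient = 2
x_3 = 2.7500, f(x_3) = 1.049568, coefficient = 2
x_4 = 3.0000, f(x_4) = 0.423360, coefficient = 2
x_5 = 3.2500, f(x_5) = -0.351634, coefficient = 2
x_6 = 3.5000, f(x_6) = -1.227741, coefficient = 2
x_7 = 3.7500, f(x_7) = -2.143355, coefficient = 2
x_8 = 4.0000, f(x_8) = -3.027210, coefficient = 2
x_9 = 4.2500, f(x_9) = -3.803705, coefficient = 2
x_10 = 4.5000, f(x_10) = -4.398886, coefficient = 1

I ≈ (0.250000/2) × -14.248035 = -1.781004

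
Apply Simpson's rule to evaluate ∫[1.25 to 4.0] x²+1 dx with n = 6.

f(x) = x²+1
a = 1.25, b = 4.0, n = 6
h = (b - a)/n = 0.458333

Simpson's rule: (h/3)[f(x₀) + 4f(x₁) + 2f(x₂) + ... + f(xₙ)]

x_0 = 1.2500, f(x_0) = 2.562500, coefficient = 1
x_1 = 1.7083, f(x_1) = 3.918403, coefficient = 4
x_2 = 2.1667, f(x_2) = 5.694444, coefficient = 2
x_3 = 2.6250, f(x_3) = 7.890625, coefficient = 4
x_4 = 3.0833, f(x_4) = 10.506944, coefficient = 2
x_5 = 3.5417, f(x_5) = 13.543403, coefficient = 4
x_6 = 4.0000, f(x_6) = 17.000000, coefficient = 1

I ≈ (0.458333/3) × 153.375000 = 23.432292
Exact value: 23.432292
Error: 0.000000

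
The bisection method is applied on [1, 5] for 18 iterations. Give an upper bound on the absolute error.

Bisection error bound: |error| ≤ (b-a)/2^n
|error| ≤ (5 - 1)/2^18 = 4/2^18
|error| ≤ 0.0000152588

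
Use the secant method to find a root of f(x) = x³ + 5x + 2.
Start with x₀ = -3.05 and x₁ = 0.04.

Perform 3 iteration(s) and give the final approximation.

f(x) = x³ + 5x + 2
x₀ = -3.05, x₁ = 0.04

Secant formula: x_{n+1} = x_n - f(x_n)(x_n - x_{n-1})/(f(x_n) - f(x_{n-1}))

Iteration 1:
  f(-3.050000) = -41.622625
  f(0.040000) = 2.200064
  x_2 = 0.040000 - 2.200064×(0.040000 - (-3.050000))/(2.200064 - (-41.622625))
       = -0.115130
Iteration 2:
  f(0.040000) = 2.200064
  f(-0.115130) = 1.422826
  x_3 = -0.115130 - 1.422826×(-0.115130 - 0.040000)/(1.422826 - 2.200064)
       = -0.399113
Iteration 3:
  f(-0.115130) = 1.422826
  f(-0.399113) = -0.059138
  x_4 = -0.399113 - (-0.059138)×(-0.399113 - (-0.115130))/(-0.059138 - 1.422826)
       = -0.387780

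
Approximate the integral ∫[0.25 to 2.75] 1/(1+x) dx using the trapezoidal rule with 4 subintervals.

f(x) = 1/(1+x)
a = 0.25, b = 2.75, n = 4
h = (b - a)/n = 0.625000

Trapezoidal rule: (h/2)[f(x₀) + 2f(x₁) + 2f(x₂) + ... + f(xₙ)]

x_0 = 0.2500, f(x_0) = 0.800000, coefficient = 1
x_1 = 0.8750, f(x_1) = 0.533333, coefficient = 2
x_2 = 1.5000, f(x_2) = 0.400000, coefficient = 2
x_3 = 2.1250, f(x_3) = 0.320000, coefficient = 2
x_4 = 2.7500, f(x_4) = 0.266667, coefficient = 1

I ≈ (0.625000/2) × 3.573333 = 1.116667
Exact value: 1.098612
Error: 0.018054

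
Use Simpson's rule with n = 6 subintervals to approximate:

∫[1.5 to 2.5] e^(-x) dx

f(x) = e^(-x)
a = 1.5, b = 2.5, n = 6
h = (b - a)/n = 0.166667

Simpson's rule: (h/3)[f(x₀) + 4f(x₁) + 2f(x₂) + ... + f(xₙ)]

x_0 = 1.5000, f(x_0) = 0.223130, coefficient = 1
x_1 = 1.6667, f(x_1) = 0.188876, coefficient = 4
x_2 = 1.8333, f(x_2) = 0.159880, coefficient = 2
x_3 = 2.0000, f(x_3) = 0.135335, coefficient = 4
x_4 = 2.1667, f(x_4) = 0.114559, coefficient = 2
x_5 = 2.3333, f(x_5) = 0.096972, coefficient = 4
x_6 = 2.5000, f(x_6) = 0.082085, coefficient = 1

I ≈ (0.166667/3) × 2.538824 = 0.141046
Exact value: 0.141045
Error: 0.000001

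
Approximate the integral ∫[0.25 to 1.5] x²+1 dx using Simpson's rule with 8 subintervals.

f(x) = x²+1
a = 0.25, b = 1.5, n = 8
h = (b - a)/n = 0.156250

Simpson's rule: (h/3)[f(x₀) + 4f(x₁) + 2f(x₂) + ... + f(xₙ)]

x_0 = 0.2500, f(x_0) = 1.062500, coefficient = 1
x_1 = 0.4062, f(x_1) = 1.165039, coefficient = 4
x_2 = 0.5625, f(x_2) = 1.316406, coefficient = 2
x_3 = 0.7188, f(x_3) = 1.516602, coefficient = 4
x_4 = 0.8750, f(x_4) = 1.765625, coefficient = 2
x_5 = 1.0312, f(x_5) = 2.063477, coefficient = 4
x_6 = 1.1875, f(x_6) = 2.410156, coefficient = 2
x_7 = 1.3438, f(x_7) = 2.805664, coefficient = 4
x_8 = 1.5000, f(x_8) = 3.250000, coefficient = 1

I ≈ (0.156250/3) × 45.500000 = 2.369792
Exact value: 2.369792
Error: 0.000000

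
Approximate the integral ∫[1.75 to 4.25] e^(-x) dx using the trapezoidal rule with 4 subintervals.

f(x) = e^(-x)
a = 1.75, b = 4.25, n = 4
h = (b - a)/n = 0.625000

Trapezoidal rule: (h/2)[f(x₀) + 2f(x₁) + 2f(x₂) + ... + f(xₙ)]

x_0 = 1.7500, f(x_0) = 0.173774, coefficient = 1
x_1 = 2.3750, f(x_1) = 0.093014, coefficient = 2
x_2 = 3.0000, f(x_2) = 0.049787, coefficient = 2
x_3 = 3.6250, f(x_3) = 0.026649, coefficient = 2
x_4 = 4.2500, f(x_4) = 0.014264, coefficient = 1

I ≈ (0.625000/2) × 0.526939 = 0.164669
Exact value: 0.159510
Error: 0.005159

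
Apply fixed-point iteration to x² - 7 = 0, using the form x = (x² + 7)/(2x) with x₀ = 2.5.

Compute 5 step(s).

Equation: x² - 7 = 0
Fixed-point form: x = (x² + 7)/(2x)
x₀ = 2.5

x_1 = g(2.500000) = 2.650000
x_2 = g(2.650000) = 2.645755
x_3 = g(2.645755) = 2.645751
x_4 = g(2.645751) = 2.645751
x_5 = g(2.645751) = 2.645751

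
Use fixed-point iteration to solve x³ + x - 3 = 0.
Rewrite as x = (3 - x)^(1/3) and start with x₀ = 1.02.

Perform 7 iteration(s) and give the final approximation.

Equation: x³ + x - 3 = 0
Fixed-point form: x = (3 - x)^(1/3)
x₀ = 1.02

x_1 = g(1.020000) = 1.255707
x_2 = g(1.255707) = 1.203760
x_3 = g(1.203760) = 1.215593
x_4 = g(1.215593) = 1.212918
x_5 = g(1.212918) = 1.213523
x_6 = g(1.213523) = 1.213386
x_7 = g(1.213386) = 1.213417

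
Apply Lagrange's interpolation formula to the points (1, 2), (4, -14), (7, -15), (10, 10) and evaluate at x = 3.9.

Lagrange interpolation formula:
P(x) = Σ yᵢ × Lᵢ(x)
where Lᵢ(x) = Π_{j≠i} (x - xⱼ)/(xᵢ - xⱼ)

L_0(3.9) = (3.9 - 4)/(1 - 4) × (3.9 - 7)/(1 - 7) × (3.9 - 10)/(1 - 10) = 0.011673
L_1(3.9) = (3.9 - 1)/(4 - 1) × (3.9 - 7)/(4 - 7) × (3.9 - 10)/(4 - 10) = 1.015537
L_2(3.9) = (3.9 - 1)/(7 - 1) × (3.9 - 4)/(7 - 4) × (3.9 - 10)/(7 - 10) = -0.032759
L_3(3.9) = (3.9 - 1)/(10 - 1) × (3.9 - 4)/(10 - 4) × (3.9 - 7)/(10 - 7) = 0.005549

P(3.9) = 2×L_0(3.9) + (-14)×L_1(3.9) + (-15)×L_2(3.9) + 10×L_3(3.9)
P(3.9) = -13.647290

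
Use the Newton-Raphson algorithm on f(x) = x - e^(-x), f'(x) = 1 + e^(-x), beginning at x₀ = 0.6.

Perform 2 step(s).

f(x) = x - e^(-x)
f'(x) = 1 + e^(-x)
x₀ = 0.6

Newton-Raphson formula: x_{n+1} = x_n - f(x_n)/f'(x_n)

Iteration 1:
  f(0.600000) = 0.051188
  f'(0.600000) = 1.548812
  x_1 = 0.600000 - 0.051188/1.548812 = 0.566950
Iteration 2:
  f(0.566950) = -0.000303
  f'(0.566950) = 1.567253
  x_2 = 0.566950 - (-0.000303)/1.567253 = 0.567143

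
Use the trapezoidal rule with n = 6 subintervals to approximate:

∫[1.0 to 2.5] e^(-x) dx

f(x) = e^(-x)
a = 1.0, b = 2.5, n = 6
h = (b - a)/n = 0.250000

Trapezoidal rule: (h/2)[f(x₀) + 2f(x₁) + 2f(x₂) + ... + f(xₙ)]

x_0 = 1.0000, f(x_0) = 0.367879, coefficient = 1
x_1 = 1.2500, f(x_1) = 0.286505, coefficient = 2
x_2 = 1.5000, f(x_2) = 0.223130, coefficient = 2
x_3 = 1.7500, f(x_3) = 0.173774, coefficient = 2
x_4 = 2.0000, f(x_4) = 0.135335, coefficient = 2
x_5 = 2.2500, f(x_5) = 0.105399, coefficient = 2
x_6 = 2.5000, f(x_6) = 0.082085, coefficient = 1

I ≈ (0.250000/2) × 2.298251 = 0.287281
Exact value: 0.285794
Error: 0.001487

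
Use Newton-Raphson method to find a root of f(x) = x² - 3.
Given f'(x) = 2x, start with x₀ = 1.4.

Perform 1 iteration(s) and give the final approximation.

f(x) = x² - 3
f'(x) = 2x
x₀ = 1.4

Newton-Raphson formula: x_{n+1} = x_n - f(x_n)/f'(x_n)

Iteration 1:
  f(1.400000) = -1.040000
  f'(1.400000) = 2.800000
  x_1 = 1.400000 - (-1.040000)/2.800000 = 1.771429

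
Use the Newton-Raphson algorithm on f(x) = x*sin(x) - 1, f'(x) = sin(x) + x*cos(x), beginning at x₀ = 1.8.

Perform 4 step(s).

f(x) = x*sin(x) - 1
f'(x) = sin(x) + x*cos(x)
x₀ = 1.8

Newton-Raphson formula: x_{n+1} = x_n - f(x_n)/f'(x_n)

Iteration 1:
  f(1.800000) = 0.752926
  f'(1.800000) = 0.564884
  x_1 = 1.800000 - 0.752926/0.564884 = 0.467114
Iteration 2:
  f(0.467114) = -0.789653
  f'(0.467114) = 0.867384
  x_2 = 0.467114 - (-0.789653)/0.867384 = 1.377499
Iteration 3:
  f(1.377499) = 0.351844
  f'(1.377499) = 1.245988
  x_3 = 1.377499 - 0.351844/1.245988 = 1.095117
Iteration 4:
  f(1.095117) = -0.026461
  f'(1.095117) = 1.390482
  x_4 = 1.095117 - (-0.026461)/1.390482 = 1.114147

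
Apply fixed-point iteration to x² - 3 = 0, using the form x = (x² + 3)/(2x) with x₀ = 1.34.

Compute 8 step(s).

Equation: x² - 3 = 0
Fixed-point form: x = (x² + 3)/(2x)
x₀ = 1.34

x_1 = g(1.340000) = 1.789403
x_2 = g(1.789403) = 1.732970
x_3 = g(1.732970) = 1.732051
x_4 = g(1.732051) = 1.732051
x_5 = g(1.732051) = 1.732051
x_6 = g(1.732051) = 1.732051
x_7 = g(1.732051) = 1.732051
x_8 = g(1.732051) = 1.732051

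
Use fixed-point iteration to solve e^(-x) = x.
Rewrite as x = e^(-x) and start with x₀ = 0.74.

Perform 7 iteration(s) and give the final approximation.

Equation: e^(-x) = x
Fixed-point form: x = e^(-x)
x₀ = 0.74

x_1 = g(0.740000) = 0.477114
x_2 = g(0.477114) = 0.620572
x_3 = g(0.620572) = 0.537637
x_4 = g(0.537637) = 0.584127
x_5 = g(0.584127) = 0.557592
x_6 = g(0.557592) = 0.572586
x_7 = g(0.572586) = 0.564065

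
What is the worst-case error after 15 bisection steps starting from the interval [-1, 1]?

Bisection error bound: |error| ≤ (b-a)/2^n
|error| ≤ (1 - (-1))/2^15 = 2/2^15
|error| ≤ 0.0000610352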